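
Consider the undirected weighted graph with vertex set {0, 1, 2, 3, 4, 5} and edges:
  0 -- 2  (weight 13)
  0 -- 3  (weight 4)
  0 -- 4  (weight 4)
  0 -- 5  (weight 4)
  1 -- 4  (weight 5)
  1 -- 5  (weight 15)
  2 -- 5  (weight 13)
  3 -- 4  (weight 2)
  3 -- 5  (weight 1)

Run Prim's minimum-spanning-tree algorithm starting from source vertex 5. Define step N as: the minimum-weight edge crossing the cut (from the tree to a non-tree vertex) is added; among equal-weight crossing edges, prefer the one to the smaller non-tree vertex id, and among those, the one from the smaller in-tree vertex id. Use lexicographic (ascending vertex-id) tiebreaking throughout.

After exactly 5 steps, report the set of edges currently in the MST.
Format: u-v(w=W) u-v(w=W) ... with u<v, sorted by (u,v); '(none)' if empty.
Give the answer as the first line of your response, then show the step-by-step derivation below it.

0-2(w=13) 0-3(w=4) 1-4(w=5) 3-4(w=2) 3-5(w=1)

step 1: add edge 3-5 (w=1); MST = {3-5(w=1)}
step 2: add edge 3-4 (w=2); MST = {3-4(w=2) 3-5(w=1)}
step 3: add edge 0-3 (w=4); MST = {0-3(w=4) 3-4(w=2) 3-5(w=1)}
step 4: add edge 1-4 (w=5); MST = {0-3(w=4) 1-4(w=5) 3-4(w=2) 3-5(w=1)}
step 5: add edge 0-2 (w=13); MST = {0-2(w=13) 0-3(w=4) 1-4(w=5) 3-4(w=2) 3-5(w=1)}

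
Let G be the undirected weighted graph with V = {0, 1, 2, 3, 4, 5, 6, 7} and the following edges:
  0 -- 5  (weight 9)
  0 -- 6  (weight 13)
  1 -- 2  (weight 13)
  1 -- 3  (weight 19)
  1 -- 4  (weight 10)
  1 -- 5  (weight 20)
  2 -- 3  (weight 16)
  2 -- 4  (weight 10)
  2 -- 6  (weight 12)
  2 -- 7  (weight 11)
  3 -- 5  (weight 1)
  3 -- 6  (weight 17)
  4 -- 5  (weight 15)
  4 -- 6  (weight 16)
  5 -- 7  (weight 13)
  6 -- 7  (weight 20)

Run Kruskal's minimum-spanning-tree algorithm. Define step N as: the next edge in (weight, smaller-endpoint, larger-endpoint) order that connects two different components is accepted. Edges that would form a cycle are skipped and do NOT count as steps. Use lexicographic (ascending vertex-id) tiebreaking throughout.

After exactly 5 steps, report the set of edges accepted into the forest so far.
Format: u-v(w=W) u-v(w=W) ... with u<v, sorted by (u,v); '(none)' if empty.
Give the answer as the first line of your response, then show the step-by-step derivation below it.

0-5(w=9) 1-4(w=10) 2-4(w=10) 2-7(w=11) 3-5(w=1)

step 1: add edge 3-5 (w=1); MST = {3-5(w=1)}
step 2: add edge 0-5 (w=9); MST = {0-5(w=9) 3-5(w=1)}
step 3: add edge 1-4 (w=10); MST = {0-5(w=9) 1-4(w=10) 3-5(w=1)}
step 4: add edge 2-4 (w=10); MST = {0-5(w=9) 1-4(w=10) 2-4(w=10) 3-5(w=1)}
step 5: add edge 2-7 (w=11); MST = {0-5(w=9) 1-4(w=10) 2-4(w=10) 2-7(w=11) 3-5(w=1)}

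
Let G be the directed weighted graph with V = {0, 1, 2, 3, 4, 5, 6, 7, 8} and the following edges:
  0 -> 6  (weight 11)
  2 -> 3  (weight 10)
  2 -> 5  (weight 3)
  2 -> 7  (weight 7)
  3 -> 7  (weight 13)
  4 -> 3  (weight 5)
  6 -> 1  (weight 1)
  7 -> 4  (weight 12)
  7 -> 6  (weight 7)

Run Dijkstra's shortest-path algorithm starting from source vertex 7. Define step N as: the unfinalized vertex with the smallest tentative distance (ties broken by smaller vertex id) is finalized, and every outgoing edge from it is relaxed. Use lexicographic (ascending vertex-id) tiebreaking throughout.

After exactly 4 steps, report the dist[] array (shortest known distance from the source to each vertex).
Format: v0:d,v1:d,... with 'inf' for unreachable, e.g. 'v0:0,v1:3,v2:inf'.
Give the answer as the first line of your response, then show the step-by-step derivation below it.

v0:inf,v1:8,v2:inf,v3:17,v4:12,v5:inf,v6:7,v7:0,v8:inf

step 1: dist = v0:inf,v1:inf,v2:inf,v3:inf,v4:12,v5:inf,v6:7,v7:0,v8:inf
step 2: dist = v0:inf,v1:8,v2:inf,v3:inf,v4:12,v5:inf,v6:7,v7:0,v8:inf
step 3: dist = v0:inf,v1:8,v2:inf,v3:inf,v4:12,v5:inf,v6:7,v7:0,v8:inf
step 4: dist = v0:inf,v1:8,v2:inf,v3:17,v4:12,v5:inf,v6:7,v7:0,v8:inf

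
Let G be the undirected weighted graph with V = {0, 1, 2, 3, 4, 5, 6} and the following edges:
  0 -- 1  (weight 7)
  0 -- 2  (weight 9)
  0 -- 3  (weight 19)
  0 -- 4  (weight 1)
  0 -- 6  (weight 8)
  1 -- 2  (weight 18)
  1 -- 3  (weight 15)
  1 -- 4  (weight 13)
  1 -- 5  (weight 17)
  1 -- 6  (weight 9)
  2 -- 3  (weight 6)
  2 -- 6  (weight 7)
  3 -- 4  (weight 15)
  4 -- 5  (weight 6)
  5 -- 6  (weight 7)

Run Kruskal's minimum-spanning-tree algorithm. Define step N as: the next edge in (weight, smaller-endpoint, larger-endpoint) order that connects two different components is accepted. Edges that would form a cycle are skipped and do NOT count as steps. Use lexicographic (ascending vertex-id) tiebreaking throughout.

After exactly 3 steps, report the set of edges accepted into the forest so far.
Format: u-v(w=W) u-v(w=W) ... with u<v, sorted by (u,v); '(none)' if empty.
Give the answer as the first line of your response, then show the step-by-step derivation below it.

0-4(w=1) 2-3(w=6) 4-5(w=6)

step 1: add edge 0-4 (w=1); MST = {0-4(w=1)}
step 2: add edge 2-3 (w=6); MST = {0-4(w=1) 2-3(w=6)}
step 3: add edge 4-5 (w=6); MST = {0-4(w=1) 2-3(w=6) 4-5(w=6)}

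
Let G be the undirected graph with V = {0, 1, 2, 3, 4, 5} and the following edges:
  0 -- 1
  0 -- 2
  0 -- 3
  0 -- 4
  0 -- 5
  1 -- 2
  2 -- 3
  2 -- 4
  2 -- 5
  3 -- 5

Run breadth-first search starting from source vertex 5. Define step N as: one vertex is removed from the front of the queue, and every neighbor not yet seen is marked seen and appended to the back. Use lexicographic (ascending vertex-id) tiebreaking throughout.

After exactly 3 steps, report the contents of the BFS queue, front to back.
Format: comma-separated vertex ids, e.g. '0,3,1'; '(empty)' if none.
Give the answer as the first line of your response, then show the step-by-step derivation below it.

3,1,4

step 1: dequeue 5; queue=[0,2,3]; order=5
step 2: dequeue 0; queue=[2,3,1,4]; order=5,0
step 3: dequeue 2; queue=[3,1,4]; order=5,0,2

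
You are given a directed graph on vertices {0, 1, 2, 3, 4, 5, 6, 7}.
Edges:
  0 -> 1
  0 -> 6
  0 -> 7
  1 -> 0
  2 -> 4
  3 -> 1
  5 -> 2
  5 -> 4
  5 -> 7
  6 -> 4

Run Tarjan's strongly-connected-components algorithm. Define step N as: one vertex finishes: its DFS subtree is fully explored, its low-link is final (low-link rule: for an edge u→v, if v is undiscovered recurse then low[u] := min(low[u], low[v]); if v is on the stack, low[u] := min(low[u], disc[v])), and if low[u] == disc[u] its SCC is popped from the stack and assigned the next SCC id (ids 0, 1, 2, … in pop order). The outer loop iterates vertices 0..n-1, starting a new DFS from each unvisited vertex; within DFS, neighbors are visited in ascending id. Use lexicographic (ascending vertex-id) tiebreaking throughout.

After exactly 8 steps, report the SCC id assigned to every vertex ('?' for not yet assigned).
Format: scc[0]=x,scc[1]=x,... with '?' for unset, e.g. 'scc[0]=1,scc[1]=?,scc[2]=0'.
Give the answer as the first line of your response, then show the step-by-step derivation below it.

scc[0]=3,scc[1]=3,scc[2]=4,scc[3]=5,scc[4]=0,scc[5]=6,scc[6]=1,scc[7]=2

step 1: low=(low[0]=0,low[1]=0,low[2]=?,low[3]=?,low[4]=?,low[5]=?,low[6]=?,low[7]=?); scc=(scc[0]=?,scc[1]=?,scc[2]=?,scc[3]=?,scc[4]=?,scc[5]=?,scc[6]=?,scc[7]=?)
step 2: low=(low[0]=0,low[1]=0,low[2]=?,low[3]=?,low[4]=3,low[5]=?,low[6]=2,low[7]=?); scc=(scc[0]=?,scc[1]=?,scc[2]=?,scc[3]=?,scc[4]=0,scc[5]=?,scc[6]=?,scc[7]=?)
step 3: low=(low[0]=0,low[1]=0,low[2]=?,low[3]=?,low[4]=3,low[5]=?,low[6]=2,low[7]=?); scc=(scc[0]=?,scc[1]=?,scc[2]=?,scc[3]=?,scc[4]=0,scc[5]=?,scc[6]=1,scc[7]=?)
step 4: low=(low[0]=0,low[1]=0,low[2]=?,low[3]=?,low[4]=3,low[5]=?,low[6]=2,low[7]=4); scc=(scc[0]=?,scc[1]=?,scc[2]=?,scc[3]=?,scc[4]=0,scc[5]=?,scc[6]=1,scc[7]=2)
step 5: low=(low[0]=0,low[1]=0,low[2]=?,low[3]=?,low[4]=3,low[5]=?,low[6]=2,low[7]=4); scc=(scc[0]=3,scc[1]=3,scc[2]=?,scc[3]=?,scc[4]=0,scc[5]=?,scc[6]=1,scc[7]=2)
step 6: low=(low[0]=0,low[1]=0,low[2]=5,low[3]=?,low[4]=3,low[5]=?,low[6]=2,low[7]=4); scc=(scc[0]=3,scc[1]=3,scc[2]=4,scc[3]=?,scc[4]=0,scc[5]=?,scc[6]=1,scc[7]=2)
step 7: low=(low[0]=0,low[1]=0,low[2]=5,low[3]=6,low[4]=3,low[5]=?,low[6]=2,low[7]=4); scc=(scc[0]=3,scc[1]=3,scc[2]=4,scc[3]=5,scc[4]=0,scc[5]=?,scc[6]=1,scc[7]=2)
step 8: low=(low[0]=0,low[1]=0,low[2]=5,low[3]=6,low[4]=3,low[5]=7,low[6]=2,low[7]=4); scc=(scc[0]=3,scc[1]=3,scc[2]=4,scc[3]=5,scc[4]=0,scc[5]=6,scc[6]=1,scc[7]=2)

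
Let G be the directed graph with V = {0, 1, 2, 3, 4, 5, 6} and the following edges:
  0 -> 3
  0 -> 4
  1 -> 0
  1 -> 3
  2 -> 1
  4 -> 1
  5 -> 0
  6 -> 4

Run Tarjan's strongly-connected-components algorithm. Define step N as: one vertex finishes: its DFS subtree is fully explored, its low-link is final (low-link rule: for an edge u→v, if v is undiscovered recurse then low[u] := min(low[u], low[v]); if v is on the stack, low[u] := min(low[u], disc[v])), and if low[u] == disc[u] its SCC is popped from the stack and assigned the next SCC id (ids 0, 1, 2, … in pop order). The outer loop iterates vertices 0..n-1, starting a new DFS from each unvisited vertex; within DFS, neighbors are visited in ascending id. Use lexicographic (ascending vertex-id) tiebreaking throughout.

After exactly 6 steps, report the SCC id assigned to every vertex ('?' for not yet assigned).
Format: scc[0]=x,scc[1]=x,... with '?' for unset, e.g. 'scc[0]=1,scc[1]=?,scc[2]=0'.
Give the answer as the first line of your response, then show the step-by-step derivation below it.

scc[0]=1,scc[1]=1,scc[2]=2,scc[3]=0,scc[4]=1,scc[5]=3,scc[6]=?

step 1: low=(low[0]=0,low[1]=?,low[2]=?,low[3]=1,low[4]=?,low[5]=?,low[6]=?); scc=(scc[0]=?,scc[1]=?,scc[2]=?,scc[3]=0,scc[4]=?,scc[5]=?,scc[6]=?)
step 2: low=(low[0]=0,low[1]=0,low[2]=?,low[3]=1,low[4]=2,low[5]=?,low[6]=?); scc=(scc[0]=?,scc[1]=?,scc[2]=?,scc[3]=0,scc[4]=?,scc[5]=?,scc[6]=?)
step 3: low=(low[0]=0,low[1]=0,low[2]=?,low[3]=1,low[4]=0,low[5]=?,low[6]=?); scc=(scc[0]=?,scc[1]=?,scc[2]=?,scc[3]=0,scc[4]=?,scc[5]=?,scc[6]=?)
step 4: low=(low[0]=0,low[1]=0,low[2]=?,low[3]=1,low[4]=0,low[5]=?,low[6]=?); scc=(scc[0]=1,scc[1]=1,scc[2]=?,scc[3]=0,scc[4]=1,scc[5]=?,scc[6]=?)
step 5: low=(low[0]=0,low[1]=0,low[2]=4,low[3]=1,low[4]=0,low[5]=?,low[6]=?); scc=(scc[0]=1,scc[1]=1,scc[2]=2,scc[3]=0,scc[4]=1,scc[5]=?,scc[6]=?)
step 6: low=(low[0]=0,low[1]=0,low[2]=4,low[3]=1,low[4]=0,low[5]=5,low[6]=?); scc=(scc[0]=1,scc[1]=1,scc[2]=2,scc[3]=0,scc[4]=1,scc[5]=3,scc[6]=?)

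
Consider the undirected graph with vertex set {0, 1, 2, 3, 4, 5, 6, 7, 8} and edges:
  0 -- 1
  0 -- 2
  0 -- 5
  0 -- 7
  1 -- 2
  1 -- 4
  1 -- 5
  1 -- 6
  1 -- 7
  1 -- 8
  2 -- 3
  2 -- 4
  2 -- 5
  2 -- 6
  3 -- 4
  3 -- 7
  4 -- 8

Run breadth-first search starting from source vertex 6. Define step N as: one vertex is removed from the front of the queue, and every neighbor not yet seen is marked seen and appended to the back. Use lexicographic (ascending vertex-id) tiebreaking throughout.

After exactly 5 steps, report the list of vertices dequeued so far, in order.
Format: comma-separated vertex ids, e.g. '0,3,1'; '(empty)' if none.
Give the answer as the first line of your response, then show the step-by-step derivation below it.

6,1,2,0,4

step 1: dequeue 6; queue=[1,2]; order=6
step 2: dequeue 1; queue=[2,0,4,5,7,8]; order=6,1
step 3: dequeue 2; queue=[0,4,5,7,8,3]; order=6,1,2
step 4: dequeue 0; queue=[4,5,7,8,3]; order=6,1,2,0
step 5: dequeue 4; queue=[5,7,8,3]; order=6,1,2,0,4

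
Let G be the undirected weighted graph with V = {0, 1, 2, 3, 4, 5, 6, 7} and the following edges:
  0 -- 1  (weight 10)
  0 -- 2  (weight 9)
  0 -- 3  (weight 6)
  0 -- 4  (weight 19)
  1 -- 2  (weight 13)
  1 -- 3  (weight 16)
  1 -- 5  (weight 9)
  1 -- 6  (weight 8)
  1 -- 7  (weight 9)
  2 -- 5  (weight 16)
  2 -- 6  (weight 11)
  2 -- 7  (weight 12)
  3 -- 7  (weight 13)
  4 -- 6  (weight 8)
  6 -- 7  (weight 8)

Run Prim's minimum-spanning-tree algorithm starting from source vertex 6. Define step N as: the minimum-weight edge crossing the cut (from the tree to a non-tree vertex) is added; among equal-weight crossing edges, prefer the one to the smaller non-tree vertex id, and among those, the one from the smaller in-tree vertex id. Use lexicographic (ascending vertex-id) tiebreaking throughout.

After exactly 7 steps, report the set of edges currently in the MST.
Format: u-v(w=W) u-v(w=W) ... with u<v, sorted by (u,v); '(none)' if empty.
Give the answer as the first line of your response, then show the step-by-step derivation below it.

0-1(w=10) 0-2(w=9) 0-3(w=6) 1-5(w=9) 1-6(w=8) 4-6(w=8) 6-7(w=8)

step 1: add edge 1-6 (w=8); MST = {1-6(w=8)}
step 2: add edge 4-6 (w=8); MST = {1-6(w=8) 4-6(w=8)}
step 3: add edge 6-7 (w=8); MST = {1-6(w=8) 4-6(w=8) 6-7(w=8)}
step 4: add edge 1-5 (w=9); MST = {1-5(w=9) 1-6(w=8) 4-6(w=8) 6-7(w=8)}
step 5: add edge 0-1 (w=10); MST = {0-1(w=10) 1-5(w=9) 1-6(w=8) 4-6(w=8) 6-7(w=8)}
step 6: add edge 0-3 (w=6); MST = {0-1(w=10) 0-3(w=6) 1-5(w=9) 1-6(w=8) 4-6(w=8) 6-7(w=8)}
step 7: add edge 0-2 (w=9); MST = {0-1(w=10) 0-2(w=9) 0-3(w=6) 1-5(w=9) 1-6(w=8) 4-6(w=8) 6-7(w=8)}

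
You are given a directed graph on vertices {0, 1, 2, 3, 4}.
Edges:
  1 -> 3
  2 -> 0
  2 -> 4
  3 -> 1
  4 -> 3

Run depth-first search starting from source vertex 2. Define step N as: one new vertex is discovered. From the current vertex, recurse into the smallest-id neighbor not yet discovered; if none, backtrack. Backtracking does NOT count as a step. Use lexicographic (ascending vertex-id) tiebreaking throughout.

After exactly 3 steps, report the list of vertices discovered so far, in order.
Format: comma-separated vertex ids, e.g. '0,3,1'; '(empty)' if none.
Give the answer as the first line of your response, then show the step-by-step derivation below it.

2,0,4

step 1: discover 2; path=2; order=2
step 2: discover 0; path=2>0; order=2,0
step 3: discover 4; path=2>4; order=2,0,4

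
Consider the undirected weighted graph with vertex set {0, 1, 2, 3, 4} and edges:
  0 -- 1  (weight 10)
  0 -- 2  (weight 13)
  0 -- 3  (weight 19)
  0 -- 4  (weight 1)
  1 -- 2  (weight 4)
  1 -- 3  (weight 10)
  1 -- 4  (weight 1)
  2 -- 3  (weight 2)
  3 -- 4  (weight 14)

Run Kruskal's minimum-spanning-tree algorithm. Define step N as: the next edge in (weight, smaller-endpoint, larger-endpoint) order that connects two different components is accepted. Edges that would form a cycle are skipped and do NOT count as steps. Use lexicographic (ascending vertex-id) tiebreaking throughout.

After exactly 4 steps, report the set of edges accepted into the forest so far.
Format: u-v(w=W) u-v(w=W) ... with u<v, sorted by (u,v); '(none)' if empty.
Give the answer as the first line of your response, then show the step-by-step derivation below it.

0-4(w=1) 1-2(w=4) 1-4(w=1) 2-3(w=2)

step 1: add edge 0-4 (w=1); MST = {0-4(w=1)}
step 2: add edge 1-4 (w=1); MST = {0-4(w=1) 1-4(w=1)}
step 3: add edge 2-3 (w=2); MST = {0-4(w=1) 1-4(w=1) 2-3(w=2)}
step 4: add edge 1-2 (w=4); MST = {0-4(w=1) 1-2(w=4) 1-4(w=1) 2-3(w=2)}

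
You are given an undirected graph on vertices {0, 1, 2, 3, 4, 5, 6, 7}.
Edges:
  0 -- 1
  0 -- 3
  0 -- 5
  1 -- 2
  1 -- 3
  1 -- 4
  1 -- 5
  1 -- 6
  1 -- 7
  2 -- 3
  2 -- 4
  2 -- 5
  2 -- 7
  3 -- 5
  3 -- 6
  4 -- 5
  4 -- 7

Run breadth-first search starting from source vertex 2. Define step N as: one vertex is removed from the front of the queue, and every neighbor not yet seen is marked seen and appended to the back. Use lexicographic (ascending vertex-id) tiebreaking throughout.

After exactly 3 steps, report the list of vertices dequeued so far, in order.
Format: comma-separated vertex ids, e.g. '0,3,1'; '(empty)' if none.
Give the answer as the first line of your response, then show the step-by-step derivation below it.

2,1,3

step 1: dequeue 2; queue=[1,3,4,5,7]; order=2
step 2: dequeue 1; queue=[3,4,5,7,0,6]; order=2,1
step 3: dequeue 3; queue=[4,5,7,0,6]; order=2,1,3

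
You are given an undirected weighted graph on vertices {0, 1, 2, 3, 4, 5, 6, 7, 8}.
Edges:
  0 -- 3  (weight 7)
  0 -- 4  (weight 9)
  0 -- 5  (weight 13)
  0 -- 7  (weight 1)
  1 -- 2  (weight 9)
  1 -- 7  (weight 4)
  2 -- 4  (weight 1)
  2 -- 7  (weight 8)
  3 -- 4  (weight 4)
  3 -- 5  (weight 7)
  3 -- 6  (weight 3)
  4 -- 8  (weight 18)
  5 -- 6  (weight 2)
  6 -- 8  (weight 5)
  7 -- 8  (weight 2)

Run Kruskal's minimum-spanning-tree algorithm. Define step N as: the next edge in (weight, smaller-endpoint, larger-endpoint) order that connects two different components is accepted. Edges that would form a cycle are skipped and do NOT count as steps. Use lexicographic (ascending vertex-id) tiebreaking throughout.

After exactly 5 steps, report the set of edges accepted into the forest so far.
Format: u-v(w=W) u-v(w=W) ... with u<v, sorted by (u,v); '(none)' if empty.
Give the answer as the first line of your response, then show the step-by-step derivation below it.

0-7(w=1) 2-4(w=1) 3-6(w=3) 5-6(w=2) 7-8(w=2)

step 1: add edge 0-7 (w=1); MST = {0-7(w=1)}
step 2: add edge 2-4 (w=1); MST = {0-7(w=1) 2-4(w=1)}
step 3: add edge 5-6 (w=2); MST = {0-7(w=1) 2-4(w=1) 5-6(w=2)}
step 4: add edge 7-8 (w=2); MST = {0-7(w=1) 2-4(w=1) 5-6(w=2) 7-8(w=2)}
step 5: add edge 3-6 (w=3); MST = {0-7(w=1) 2-4(w=1) 3-6(w=3) 5-6(w=2) 7-8(w=2)}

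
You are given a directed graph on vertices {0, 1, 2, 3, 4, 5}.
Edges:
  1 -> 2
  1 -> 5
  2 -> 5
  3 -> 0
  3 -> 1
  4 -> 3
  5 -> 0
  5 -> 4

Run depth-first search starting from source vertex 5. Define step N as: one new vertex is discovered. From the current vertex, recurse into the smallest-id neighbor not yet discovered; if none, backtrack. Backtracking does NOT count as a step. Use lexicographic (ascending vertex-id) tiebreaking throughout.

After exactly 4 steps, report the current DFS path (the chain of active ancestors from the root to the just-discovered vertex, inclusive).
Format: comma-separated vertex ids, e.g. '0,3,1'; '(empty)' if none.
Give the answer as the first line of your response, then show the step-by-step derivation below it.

5,4,3

step 1: discover 5; path=5; order=5
step 2: discover 0; path=5>0; order=5,0
step 3: discover 4; path=5>4; order=5,0,4
step 4: discover 3; path=5>4>3; order=5,0,4,3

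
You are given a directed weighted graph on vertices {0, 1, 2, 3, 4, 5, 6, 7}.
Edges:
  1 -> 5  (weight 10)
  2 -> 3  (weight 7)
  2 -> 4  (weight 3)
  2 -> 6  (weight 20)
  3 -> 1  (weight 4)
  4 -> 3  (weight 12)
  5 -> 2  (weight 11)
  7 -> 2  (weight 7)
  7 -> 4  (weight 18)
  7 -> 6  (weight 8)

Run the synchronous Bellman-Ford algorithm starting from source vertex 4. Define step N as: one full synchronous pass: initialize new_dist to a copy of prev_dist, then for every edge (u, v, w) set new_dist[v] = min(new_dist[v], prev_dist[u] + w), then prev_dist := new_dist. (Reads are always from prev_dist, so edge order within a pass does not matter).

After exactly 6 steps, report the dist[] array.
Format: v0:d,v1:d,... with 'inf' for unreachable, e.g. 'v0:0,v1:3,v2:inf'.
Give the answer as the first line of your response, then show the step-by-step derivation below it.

v0:inf,v1:16,v2:37,v3:12,v4:0,v5:26,v6:57,v7:inf

step 1: dist = v0:inf,v1:inf,v2:inf,v3:12,v4:0,v5:inf,v6:inf,v7:inf
step 2: dist = v0:inf,v1:16,v2:inf,v3:12,v4:0,v5:inf,v6:inf,v7:inf
step 3: dist = v0:inf,v1:16,v2:inf,v3:12,v4:0,v5:26,v6:inf,v7:inf
step 4: dist = v0:inf,v1:16,v2:37,v3:12,v4:0,v5:26,v6:inf,v7:inf
step 5: dist = v0:inf,v1:16,v2:37,v3:12,v4:0,v5:26,v6:57,v7:inf
step 6: dist = v0:inf,v1:16,v2:37,v3:12,v4:0,v5:26,v6:57,v7:inf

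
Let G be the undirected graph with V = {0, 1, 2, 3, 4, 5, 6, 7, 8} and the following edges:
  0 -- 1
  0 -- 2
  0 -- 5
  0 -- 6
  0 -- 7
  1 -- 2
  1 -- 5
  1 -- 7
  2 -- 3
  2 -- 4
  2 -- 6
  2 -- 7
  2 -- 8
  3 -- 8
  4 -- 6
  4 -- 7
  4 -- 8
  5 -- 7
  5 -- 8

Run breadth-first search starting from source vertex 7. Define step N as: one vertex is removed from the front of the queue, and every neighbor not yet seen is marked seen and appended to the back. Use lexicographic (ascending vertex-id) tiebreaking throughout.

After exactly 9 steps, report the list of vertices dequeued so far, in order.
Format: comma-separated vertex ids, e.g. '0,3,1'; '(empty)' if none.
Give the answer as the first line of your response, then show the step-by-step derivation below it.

7,0,1,2,4,5,6,3,8

step 1: dequeue 7; queue=[0,1,2,4,5]; order=7
step 2: dequeue 0; queue=[1,2,4,5,6]; order=7,0
step 3: dequeue 1; queue=[2,4,5,6]; order=7,0,1
step 4: dequeue 2; queue=[4,5,6,3,8]; order=7,0,1,2
step 5: dequeue 4; queue=[5,6,3,8]; order=7,0,1,2,4
step 6: dequeue 5; queue=[6,3,8]; order=7,0,1,2,4,5
step 7: dequeue 6; queue=[3,8]; order=7,0,1,2,4,5,6
step 8: dequeue 3; queue=[8]; order=7,0,1,2,4,5,6,3
step 9: dequeue 8; queue=[(empty)]; order=7,0,1,2,4,5,6,3,8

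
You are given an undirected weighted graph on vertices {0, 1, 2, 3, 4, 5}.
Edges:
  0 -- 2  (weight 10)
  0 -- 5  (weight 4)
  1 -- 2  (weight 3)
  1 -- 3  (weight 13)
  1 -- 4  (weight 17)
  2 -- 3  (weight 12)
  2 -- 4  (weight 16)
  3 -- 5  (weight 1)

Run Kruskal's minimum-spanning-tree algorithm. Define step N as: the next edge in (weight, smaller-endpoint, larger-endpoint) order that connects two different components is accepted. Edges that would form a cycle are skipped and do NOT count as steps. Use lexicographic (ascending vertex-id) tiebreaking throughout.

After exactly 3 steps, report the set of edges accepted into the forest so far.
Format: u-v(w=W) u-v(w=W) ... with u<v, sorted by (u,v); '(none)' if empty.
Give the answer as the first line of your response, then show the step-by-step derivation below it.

0-5(w=4) 1-2(w=3) 3-5(w=1)

step 1: add edge 3-5 (w=1); MST = {3-5(w=1)}
step 2: add edge 1-2 (w=3); MST = {1-2(w=3) 3-5(w=1)}
step 3: add edge 0-5 (w=4); MST = {0-5(w=4) 1-2(w=3) 3-5(w=1)}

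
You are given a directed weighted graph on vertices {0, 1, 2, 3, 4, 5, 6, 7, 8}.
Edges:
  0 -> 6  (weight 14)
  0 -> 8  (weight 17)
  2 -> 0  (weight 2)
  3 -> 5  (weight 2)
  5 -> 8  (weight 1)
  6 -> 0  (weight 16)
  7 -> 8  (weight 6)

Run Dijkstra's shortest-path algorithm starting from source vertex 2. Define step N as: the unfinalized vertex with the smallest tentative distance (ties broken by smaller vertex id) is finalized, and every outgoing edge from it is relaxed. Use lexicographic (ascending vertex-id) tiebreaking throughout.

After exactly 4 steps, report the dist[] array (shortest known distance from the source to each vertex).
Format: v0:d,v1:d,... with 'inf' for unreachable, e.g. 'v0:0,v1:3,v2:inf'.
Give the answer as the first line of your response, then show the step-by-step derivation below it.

v0:2,v1:inf,v2:0,v3:inf,v4:inf,v5:inf,v6:16,v7:inf,v8:19

step 1: dist = v0:2,v1:inf,v2:0,v3:inf,v4:inf,v5:inf,v6:inf,v7:inf,v8:inf
step 2: dist = v0:2,v1:inf,v2:0,v3:inf,v4:inf,v5:inf,v6:16,v7:inf,v8:19
step 3: dist = v0:2,v1:inf,v2:0,v3:inf,v4:inf,v5:inf,v6:16,v7:inf,v8:19
step 4: dist = v0:2,v1:inf,v2:0,v3:inf,v4:inf,v5:inf,v6:16,v7:inf,v8:19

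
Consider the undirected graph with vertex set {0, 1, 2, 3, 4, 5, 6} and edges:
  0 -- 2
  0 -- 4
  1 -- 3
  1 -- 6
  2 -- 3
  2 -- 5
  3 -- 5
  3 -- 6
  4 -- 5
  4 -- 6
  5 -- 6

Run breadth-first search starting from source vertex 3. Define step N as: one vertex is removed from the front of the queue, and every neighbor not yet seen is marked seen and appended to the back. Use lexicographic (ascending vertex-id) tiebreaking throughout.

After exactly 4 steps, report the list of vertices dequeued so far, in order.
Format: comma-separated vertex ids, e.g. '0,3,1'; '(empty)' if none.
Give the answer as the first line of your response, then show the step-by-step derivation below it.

3,1,2,5

step 1: dequeue 3; queue=[1,2,5,6]; order=3
step 2: dequeue 1; queue=[2,5,6]; order=3,1
step 3: dequeue 2; queue=[5,6,0]; order=3,1,2
step 4: dequeue 5; queue=[6,0,4]; order=3,1,2,5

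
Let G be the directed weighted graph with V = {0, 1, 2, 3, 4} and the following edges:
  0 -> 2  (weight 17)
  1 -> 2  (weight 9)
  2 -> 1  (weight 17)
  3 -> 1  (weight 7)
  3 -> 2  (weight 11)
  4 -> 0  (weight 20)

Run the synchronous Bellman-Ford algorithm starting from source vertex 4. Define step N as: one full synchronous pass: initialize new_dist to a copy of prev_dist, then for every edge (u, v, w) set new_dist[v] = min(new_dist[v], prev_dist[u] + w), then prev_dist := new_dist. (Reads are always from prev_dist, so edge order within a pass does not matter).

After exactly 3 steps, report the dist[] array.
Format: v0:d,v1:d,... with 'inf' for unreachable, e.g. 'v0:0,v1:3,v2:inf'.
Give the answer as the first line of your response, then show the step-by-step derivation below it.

v0:20,v1:54,v2:37,v3:inf,v4:0

step 1: dist = v0:20,v1:inf,v2:inf,v3:inf,v4:0
step 2: dist = v0:20,v1:inf,v2:37,v3:inf,v4:0
step 3: dist = v0:20,v1:54,v2:37,v3:inf,v4:0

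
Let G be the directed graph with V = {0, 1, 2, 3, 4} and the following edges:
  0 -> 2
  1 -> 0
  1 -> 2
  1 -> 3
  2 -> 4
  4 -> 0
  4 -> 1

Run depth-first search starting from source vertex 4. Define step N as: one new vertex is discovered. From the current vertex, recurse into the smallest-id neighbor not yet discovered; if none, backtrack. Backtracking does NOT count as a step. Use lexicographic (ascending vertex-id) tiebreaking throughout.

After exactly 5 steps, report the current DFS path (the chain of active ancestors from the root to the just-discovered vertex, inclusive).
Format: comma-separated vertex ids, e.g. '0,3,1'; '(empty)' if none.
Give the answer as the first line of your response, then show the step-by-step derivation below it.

4,1,3

step 1: discover 4; path=4; order=4
step 2: discover 0; path=4>0; order=4,0
step 3: discover 2; path=4>0>2; order=4,0,2
step 4: discover 1; path=4>1; order=4,0,2,1
step 5: discover 3; path=4>1>3; order=4,0,2,1,3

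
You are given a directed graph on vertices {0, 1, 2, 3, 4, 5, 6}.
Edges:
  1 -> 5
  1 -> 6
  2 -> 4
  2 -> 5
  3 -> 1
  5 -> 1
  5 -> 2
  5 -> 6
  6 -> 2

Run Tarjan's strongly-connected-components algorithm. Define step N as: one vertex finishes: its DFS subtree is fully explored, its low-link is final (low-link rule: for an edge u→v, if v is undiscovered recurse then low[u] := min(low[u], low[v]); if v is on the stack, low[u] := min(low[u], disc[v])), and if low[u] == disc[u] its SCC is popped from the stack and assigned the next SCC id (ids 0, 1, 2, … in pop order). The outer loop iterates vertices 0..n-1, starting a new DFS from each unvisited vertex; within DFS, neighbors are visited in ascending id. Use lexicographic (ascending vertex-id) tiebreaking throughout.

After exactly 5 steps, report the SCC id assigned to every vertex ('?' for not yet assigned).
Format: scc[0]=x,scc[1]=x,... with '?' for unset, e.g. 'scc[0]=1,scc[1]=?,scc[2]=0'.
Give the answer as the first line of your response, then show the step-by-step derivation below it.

scc[0]=0,scc[1]=?,scc[2]=?,scc[3]=?,scc[4]=1,scc[5]=?,scc[6]=?

step 1: low=(low[0]=0,low[1]=?,low[2]=?,low[3]=?,low[4]=?,low[5]=?,low[6]=?); scc=(scc[0]=0,scc[1]=?,scc[2]=?,scc[3]=?,scc[4]=?,scc[5]=?,scc[6]=?)
step 2: low=(low[0]=0,low[1]=1,low[2]=3,low[3]=?,low[4]=4,low[5]=1,low[6]=?); scc=(scc[0]=0,scc[1]=?,scc[2]=?,scc[3]=?,scc[4]=1,scc[5]=?,scc[6]=?)
step 3: low=(low[0]=0,low[1]=1,low[2]=2,low[3]=?,low[4]=4,low[5]=1,low[6]=?); scc=(scc[0]=0,scc[1]=?,scc[2]=?,scc[3]=?,scc[4]=1,scc[5]=?,scc[6]=?)
step 4: low=(low[0]=0,low[1]=1,low[2]=2,low[3]=?,low[4]=4,low[5]=1,low[6]=3); scc=(scc[0]=0,scc[1]=?,scc[2]=?,scc[3]=?,scc[4]=1,scc[5]=?,scc[6]=?)
step 5: low=(low[0]=0,low[1]=1,low[2]=2,low[3]=?,low[4]=4,low[5]=1,low[6]=3); scc=(scc[0]=0,scc[1]=?,scc[2]=?,scc[3]=?,scc[4]=1,scc[5]=?,scc[6]=?)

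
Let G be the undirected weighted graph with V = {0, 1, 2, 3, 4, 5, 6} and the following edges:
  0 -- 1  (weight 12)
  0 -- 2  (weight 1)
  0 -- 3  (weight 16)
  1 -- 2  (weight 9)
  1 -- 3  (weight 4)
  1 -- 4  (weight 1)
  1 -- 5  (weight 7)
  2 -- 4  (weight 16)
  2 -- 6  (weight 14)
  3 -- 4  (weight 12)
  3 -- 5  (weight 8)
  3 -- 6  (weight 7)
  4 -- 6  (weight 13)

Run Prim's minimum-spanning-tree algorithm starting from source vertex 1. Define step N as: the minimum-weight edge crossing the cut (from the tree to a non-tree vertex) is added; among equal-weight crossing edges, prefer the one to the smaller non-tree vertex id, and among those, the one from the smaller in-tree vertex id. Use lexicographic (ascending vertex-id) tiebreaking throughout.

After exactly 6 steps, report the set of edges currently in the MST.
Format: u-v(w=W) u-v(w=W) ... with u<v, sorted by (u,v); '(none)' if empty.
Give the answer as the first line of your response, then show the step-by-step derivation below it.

0-2(w=1) 1-2(w=9) 1-3(w=4) 1-4(w=1) 1-5(w=7) 3-6(w=7)

step 1: add edge 1-4 (w=1); MST = {1-4(w=1)}
step 2: add edge 1-3 (w=4); MST = {1-3(w=4) 1-4(w=1)}
step 3: add edge 1-5 (w=7); MST = {1-3(w=4) 1-4(w=1) 1-5(w=7)}
step 4: add edge 3-6 (w=7); MST = {1-3(w=4) 1-4(w=1) 1-5(w=7) 3-6(w=7)}
step 5: add edge 1-2 (w=9); MST = {1-2(w=9) 1-3(w=4) 1-4(w=1) 1-5(w=7) 3-6(w=7)}
step 6: add edge 0-2 (w=1); MST = {0-2(w=1) 1-2(w=9) 1-3(w=4) 1-4(w=1) 1-5(w=7) 3-6(w=7)}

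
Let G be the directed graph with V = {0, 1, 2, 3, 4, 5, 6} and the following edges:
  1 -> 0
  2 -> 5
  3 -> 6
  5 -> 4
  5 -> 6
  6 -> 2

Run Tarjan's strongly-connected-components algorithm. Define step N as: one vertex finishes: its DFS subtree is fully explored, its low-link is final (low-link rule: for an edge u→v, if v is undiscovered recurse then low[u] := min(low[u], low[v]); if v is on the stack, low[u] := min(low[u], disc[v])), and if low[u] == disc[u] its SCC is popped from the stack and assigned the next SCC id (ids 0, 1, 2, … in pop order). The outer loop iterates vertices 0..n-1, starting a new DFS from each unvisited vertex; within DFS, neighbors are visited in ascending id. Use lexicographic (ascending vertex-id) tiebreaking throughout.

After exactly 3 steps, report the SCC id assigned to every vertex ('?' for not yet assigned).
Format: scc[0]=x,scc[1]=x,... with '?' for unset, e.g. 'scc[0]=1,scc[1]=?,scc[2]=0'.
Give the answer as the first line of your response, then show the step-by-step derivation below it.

scc[0]=0,scc[1]=1,scc[2]=?,scc[3]=?,scc[4]=2,scc[5]=?,scc[6]=?

step 1: low=(low[0]=0,low[1]=?,low[2]=?,low[3]=?,low[4]=?,low[5]=?,low[6]=?); scc=(scc[0]=0,scc[1]=?,scc[2]=?,scc[3]=?,scc[4]=?,scc[5]=?,scc[6]=?)
step 2: low=(low[0]=0,low[1]=1,low[2]=?,low[3]=?,low[4]=?,low[5]=?,low[6]=?); scc=(scc[0]=0,scc[1]=1,scc[2]=?,scc[3]=?,scc[4]=?,scc[5]=?,scc[6]=?)
step 3: low=(low[0]=0,low[1]=1,low[2]=2,low[3]=?,low[4]=4,low[5]=3,low[6]=?); scc=(scc[0]=0,scc[1]=1,scc[2]=?,scc[3]=?,scc[4]=2,scc[5]=?,scc[6]=?)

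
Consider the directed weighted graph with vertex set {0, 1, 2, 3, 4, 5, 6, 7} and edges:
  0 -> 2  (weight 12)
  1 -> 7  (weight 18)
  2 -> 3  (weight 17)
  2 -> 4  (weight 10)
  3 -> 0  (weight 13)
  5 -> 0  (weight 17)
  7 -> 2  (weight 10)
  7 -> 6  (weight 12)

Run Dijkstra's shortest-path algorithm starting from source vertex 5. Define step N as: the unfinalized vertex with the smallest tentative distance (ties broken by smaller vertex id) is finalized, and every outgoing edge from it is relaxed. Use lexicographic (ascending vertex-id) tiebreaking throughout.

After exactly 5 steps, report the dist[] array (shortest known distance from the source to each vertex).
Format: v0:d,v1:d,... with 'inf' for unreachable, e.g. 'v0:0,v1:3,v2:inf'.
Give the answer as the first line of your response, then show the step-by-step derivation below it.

v0:17,v1:inf,v2:29,v3:46,v4:39,v5:0,v6:inf,v7:inf

step 1: dist = v0:17,v1:inf,v2:inf,v3:inf,v4:inf,v5:0,v6:inf,v7:inf
step 2: dist = v0:17,v1:inf,v2:29,v3:inf,v4:inf,v5:0,v6:inf,v7:inf
step 3: dist = v0:17,v1:inf,v2:29,v3:46,v4:39,v5:0,v6:inf,v7:inf
step 4: dist = v0:17,v1:inf,v2:29,v3:46,v4:39,v5:0,v6:inf,v7:inf
step 5: dist = v0:17,v1:inf,v2:29,v3:46,v4:39,v5:0,v6:inf,v7:inf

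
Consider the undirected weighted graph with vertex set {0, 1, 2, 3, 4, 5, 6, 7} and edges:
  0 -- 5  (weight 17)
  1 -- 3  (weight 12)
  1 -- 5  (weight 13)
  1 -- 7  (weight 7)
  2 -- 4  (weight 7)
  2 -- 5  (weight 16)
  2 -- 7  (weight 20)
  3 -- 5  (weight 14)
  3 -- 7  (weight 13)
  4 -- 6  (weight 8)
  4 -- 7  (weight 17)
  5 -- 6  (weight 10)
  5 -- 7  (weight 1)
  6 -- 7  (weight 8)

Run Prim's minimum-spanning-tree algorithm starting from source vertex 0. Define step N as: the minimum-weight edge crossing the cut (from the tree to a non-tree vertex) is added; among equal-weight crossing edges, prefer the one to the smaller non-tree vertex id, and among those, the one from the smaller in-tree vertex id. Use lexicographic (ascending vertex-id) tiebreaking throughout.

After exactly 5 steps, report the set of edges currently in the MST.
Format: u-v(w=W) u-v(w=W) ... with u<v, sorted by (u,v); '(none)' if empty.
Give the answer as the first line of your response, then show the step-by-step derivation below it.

0-5(w=17) 1-7(w=7) 4-6(w=8) 5-7(w=1) 6-7(w=8)

step 1: add edge 0-5 (w=17); MST = {0-5(w=17)}
step 2: add edge 5-7 (w=1); MST = {0-5(w=17) 5-7(w=1)}
step 3: add edge 1-7 (w=7); MST = {0-5(w=17) 1-7(w=7) 5-7(w=1)}
step 4: add edge 6-7 (w=8); MST = {0-5(w=17) 1-7(w=7) 5-7(w=1) 6-7(w=8)}
step 5: add edge 4-6 (w=8); MST = {0-5(w=17) 1-7(w=7) 4-6(w=8) 5-7(w=1) 6-7(w=8)}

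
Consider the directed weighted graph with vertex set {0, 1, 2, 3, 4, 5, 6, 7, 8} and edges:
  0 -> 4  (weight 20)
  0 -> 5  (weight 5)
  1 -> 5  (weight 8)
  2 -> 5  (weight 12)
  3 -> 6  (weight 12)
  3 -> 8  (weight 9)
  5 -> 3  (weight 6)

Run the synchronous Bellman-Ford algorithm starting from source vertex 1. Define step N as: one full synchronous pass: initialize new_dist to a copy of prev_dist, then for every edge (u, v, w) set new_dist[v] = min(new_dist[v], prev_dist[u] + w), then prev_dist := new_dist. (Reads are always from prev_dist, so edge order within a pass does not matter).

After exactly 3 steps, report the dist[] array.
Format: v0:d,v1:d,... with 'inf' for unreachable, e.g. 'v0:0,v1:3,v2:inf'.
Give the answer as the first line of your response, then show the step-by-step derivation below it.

v0:inf,v1:0,v2:inf,v3:14,v4:inf,v5:8,v6:26,v7:inf,v8:23

step 1: dist = v0:inf,v1:0,v2:inf,v3:inf,v4:inf,v5:8,v6:inf,v7:inf,v8:inf
step 2: dist = v0:inf,v1:0,v2:inf,v3:14,v4:inf,v5:8,v6:inf,v7:inf,v8:inf
step 3: dist = v0:inf,v1:0,v2:inf,v3:14,v4:inf,v5:8,v6:26,v7:inf,v8:23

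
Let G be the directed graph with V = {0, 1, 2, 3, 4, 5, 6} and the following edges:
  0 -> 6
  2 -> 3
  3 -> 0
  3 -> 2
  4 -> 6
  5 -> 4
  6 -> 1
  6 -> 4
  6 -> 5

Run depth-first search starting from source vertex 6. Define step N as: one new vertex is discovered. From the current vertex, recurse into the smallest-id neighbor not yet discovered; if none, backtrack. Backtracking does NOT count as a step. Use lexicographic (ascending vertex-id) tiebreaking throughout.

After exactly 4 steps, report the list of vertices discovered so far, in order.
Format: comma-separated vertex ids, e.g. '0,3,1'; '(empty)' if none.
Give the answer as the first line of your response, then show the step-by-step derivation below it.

6,1,4,5

step 1: discover 6; path=6; order=6
step 2: discover 1; path=6>1; order=6,1
step 3: discover 4; path=6>4; order=6,1,4
step 4: discover 5; path=6>5; order=6,1,4,5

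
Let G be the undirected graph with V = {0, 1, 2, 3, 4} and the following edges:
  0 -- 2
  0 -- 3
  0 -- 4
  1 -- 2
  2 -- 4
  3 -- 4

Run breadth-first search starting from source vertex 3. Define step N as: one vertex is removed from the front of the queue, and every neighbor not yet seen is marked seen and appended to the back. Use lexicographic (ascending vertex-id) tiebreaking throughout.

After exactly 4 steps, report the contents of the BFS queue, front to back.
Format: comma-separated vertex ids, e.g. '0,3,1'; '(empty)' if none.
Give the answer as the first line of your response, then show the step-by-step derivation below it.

1

step 1: dequeue 3; queue=[0,4]; order=3
step 2: dequeue 0; queue=[4,2]; order=3,0
step 3: dequeue 4; queue=[2]; order=3,0,4
step 4: dequeue 2; queue=[1]; order=3,0,4,2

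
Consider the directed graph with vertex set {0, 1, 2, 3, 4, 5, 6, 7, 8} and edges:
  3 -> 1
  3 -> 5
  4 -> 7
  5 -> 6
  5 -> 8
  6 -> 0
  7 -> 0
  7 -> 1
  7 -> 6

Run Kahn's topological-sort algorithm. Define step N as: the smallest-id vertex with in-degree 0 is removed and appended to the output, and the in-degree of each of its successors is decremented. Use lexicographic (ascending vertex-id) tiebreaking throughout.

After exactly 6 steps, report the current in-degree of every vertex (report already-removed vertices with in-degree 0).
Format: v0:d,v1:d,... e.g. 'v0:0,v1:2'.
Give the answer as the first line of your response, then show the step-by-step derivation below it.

v0:1,v1:0,v2:0,v3:0,v4:0,v5:0,v6:0,v7:0,v8:0

step 1: output 2; order=[2]; indeg=(2,2,0,0,0,1,2,1,1)
step 2: output 3; order=[2,3]; indeg=(2,1,0,0,0,0,2,1,1)
step 3: output 4; order=[2,3,4]; indeg=(2,1,0,0,0,0,2,0,1)
step 4: output 5; order=[2,3,4,5]; indeg=(2,1,0,0,0,0,1,0,0)
step 5: output 7; order=[2,3,4,5,7]; indeg=(1,0,0,0,0,0,0,0,0)
step 6: output 1; order=[2,3,4,5,7,1]; indeg=(1,0,0,0,0,0,0,0,0)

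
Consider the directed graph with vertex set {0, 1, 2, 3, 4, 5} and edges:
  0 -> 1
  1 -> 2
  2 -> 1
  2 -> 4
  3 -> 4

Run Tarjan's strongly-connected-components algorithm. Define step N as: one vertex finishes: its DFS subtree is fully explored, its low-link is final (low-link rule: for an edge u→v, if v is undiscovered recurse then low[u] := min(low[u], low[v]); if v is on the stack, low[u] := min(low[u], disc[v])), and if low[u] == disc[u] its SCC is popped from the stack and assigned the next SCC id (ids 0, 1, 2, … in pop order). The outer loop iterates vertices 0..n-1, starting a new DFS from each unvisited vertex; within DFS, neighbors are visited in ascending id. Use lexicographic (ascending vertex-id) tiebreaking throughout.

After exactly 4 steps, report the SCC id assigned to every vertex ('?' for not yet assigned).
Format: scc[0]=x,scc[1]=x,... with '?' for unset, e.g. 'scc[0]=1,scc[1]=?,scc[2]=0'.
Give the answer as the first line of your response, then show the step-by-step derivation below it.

scc[0]=2,scc[1]=1,scc[2]=1,scc[3]=?,scc[4]=0,scc[5]=?

step 1: low=(low[0]=0,low[1]=1,low[2]=1,low[3]=?,low[4]=3,low[5]=?); scc=(scc[0]=?,scc[1]=?,scc[2]=?,scc[3]=?,scc[4]=0,scc[5]=?)
step 2: low=(low[0]=0,low[1]=1,low[2]=1,low[3]=?,low[4]=3,low[5]=?); scc=(scc[0]=?,scc[1]=?,scc[2]=?,scc[3]=?,scc[4]=0,scc[5]=?)
step 3: low=(low[0]=0,low[1]=1,low[2]=1,low[3]=?,low[4]=3,low[5]=?); scc=(scc[0]=?,scc[1]=1,scc[2]=1,scc[3]=?,scc[4]=0,scc[5]=?)
step 4: low=(low[0]=0,low[1]=1,low[2]=1,low[3]=?,low[4]=3,low[5]=?); scc=(scc[0]=2,scc[1]=1,scc[2]=1,scc[3]=?,scc[4]=0,scc[5]=?)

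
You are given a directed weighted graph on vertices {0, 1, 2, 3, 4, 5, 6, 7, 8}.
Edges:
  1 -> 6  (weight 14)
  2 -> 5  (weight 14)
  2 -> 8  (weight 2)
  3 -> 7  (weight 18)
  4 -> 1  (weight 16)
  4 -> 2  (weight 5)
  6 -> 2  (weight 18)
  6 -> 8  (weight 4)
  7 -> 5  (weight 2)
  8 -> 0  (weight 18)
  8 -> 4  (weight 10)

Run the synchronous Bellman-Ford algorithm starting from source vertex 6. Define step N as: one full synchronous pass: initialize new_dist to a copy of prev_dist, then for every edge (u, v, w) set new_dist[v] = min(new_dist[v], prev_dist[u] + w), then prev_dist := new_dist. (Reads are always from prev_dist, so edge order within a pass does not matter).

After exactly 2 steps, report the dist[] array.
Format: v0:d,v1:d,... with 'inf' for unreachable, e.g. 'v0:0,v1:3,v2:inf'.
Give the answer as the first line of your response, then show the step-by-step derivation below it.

v0:22,v1:inf,v2:18,v3:inf,v4:14,v5:32,v6:0,v7:inf,v8:4

step 1: dist = v0:inf,v1:inf,v2:18,v3:inf,v4:inf,v5:inf,v6:0,v7:inf,v8:4
step 2: dist = v0:22,v1:inf,v2:18,v3:inf,v4:14,v5:32,v6:0,v7:inf,v8:4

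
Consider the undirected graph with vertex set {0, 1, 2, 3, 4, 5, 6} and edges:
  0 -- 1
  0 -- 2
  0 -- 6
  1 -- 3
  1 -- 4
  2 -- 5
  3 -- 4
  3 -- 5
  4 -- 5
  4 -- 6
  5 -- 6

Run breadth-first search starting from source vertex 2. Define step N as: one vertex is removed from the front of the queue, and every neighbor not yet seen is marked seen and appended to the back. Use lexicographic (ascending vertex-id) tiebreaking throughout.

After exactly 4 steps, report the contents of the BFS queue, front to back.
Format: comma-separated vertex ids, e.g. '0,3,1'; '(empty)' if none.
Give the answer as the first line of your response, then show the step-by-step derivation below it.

6,3,4

step 1: dequeue 2; queue=[0,5]; order=2
step 2: dequeue 0; queue=[5,1,6]; order=2,0
step 3: dequeue 5; queue=[1,6,3,4]; order=2,0,5
step 4: dequeue 1; queue=[6,3,4]; order=2,0,5,1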